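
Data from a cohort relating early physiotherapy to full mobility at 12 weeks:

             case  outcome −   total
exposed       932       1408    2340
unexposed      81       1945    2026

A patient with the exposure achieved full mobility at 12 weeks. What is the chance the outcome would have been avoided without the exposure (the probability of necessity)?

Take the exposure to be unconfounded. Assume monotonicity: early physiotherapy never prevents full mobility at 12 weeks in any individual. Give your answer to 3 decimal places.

p₁ = P(outcome | exposed) = 932/2340 = 0.39829
p₀ = P(outcome | unexposed) = 81/2026 = 0.03998
Under exogeneity and monotonicity, PN = (p₁ − p₀)/p₁.
PN = (0.39829 − 0.03998) / 0.39829 ≈ 0.8996

PN ≈ 0.900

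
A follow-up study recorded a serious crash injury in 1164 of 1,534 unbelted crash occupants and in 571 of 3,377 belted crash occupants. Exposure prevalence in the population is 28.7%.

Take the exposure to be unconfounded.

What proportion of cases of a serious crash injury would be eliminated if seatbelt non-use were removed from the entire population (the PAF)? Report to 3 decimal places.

PAF ≈ 0.500

p₁ = P(outcome | exposed) = 1164/1534 = 0.7588
p₀ = P(outcome | unexposed) = 571/3377 = 0.16908
Overall risk P(Y=1) = π·p₁ + (1−π)·p₀ = 0.287×0.7588 + 0.713×0.16908 = 0.33833.
Under exogeneity, PAF = [P(Y=1) − p₀] / P(Y=1).
PAF = (0.33833 − 0.16908) / 0.33833 ≈ 0.5002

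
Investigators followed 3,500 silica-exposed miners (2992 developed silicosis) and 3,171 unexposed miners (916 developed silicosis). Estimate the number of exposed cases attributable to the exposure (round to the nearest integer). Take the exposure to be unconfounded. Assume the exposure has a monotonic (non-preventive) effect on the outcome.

about 1981 cases

p₁ = P(outcome | exposed) = 2992/3500 = 0.85486
p₀ = P(outcome | unexposed) = 916/3171 = 0.28887
PN = (p₁ − p₀)/p₁ = (0.85486 − 0.28887) / 0.85486 ≈ 0.66209.
Attributable cases ≈ PN × (exposed cases) = 0.66209 × 2992 ≈ 1980.96.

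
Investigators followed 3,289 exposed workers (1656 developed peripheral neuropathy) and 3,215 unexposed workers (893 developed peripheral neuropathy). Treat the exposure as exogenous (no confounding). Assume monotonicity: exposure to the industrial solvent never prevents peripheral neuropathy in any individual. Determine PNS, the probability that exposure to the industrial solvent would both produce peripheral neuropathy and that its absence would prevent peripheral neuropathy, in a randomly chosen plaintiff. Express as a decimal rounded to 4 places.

p₁ = P(outcome | exposed) = 1656/3289 = 0.5035
p₀ = P(outcome | unexposed) = 893/3215 = 0.27776
Under exogeneity and monotonicity, PNS = p₁ − p₀.
PNS = 0.5035 − 0.27776 = 0.22574

PNS ≈ 0.2257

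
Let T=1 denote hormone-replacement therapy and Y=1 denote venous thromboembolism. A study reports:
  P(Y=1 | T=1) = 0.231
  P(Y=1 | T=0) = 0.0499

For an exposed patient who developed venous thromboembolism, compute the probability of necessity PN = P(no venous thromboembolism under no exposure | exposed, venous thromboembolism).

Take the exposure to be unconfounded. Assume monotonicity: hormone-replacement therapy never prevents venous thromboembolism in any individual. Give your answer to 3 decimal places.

PN ≈ 0.784

Let p₁ = 0.231, p₀ = 0.0499.
Under exogeneity and monotonicity, PN = (p₁ − p₀) / p₁.
PN = (0.231 − 0.0499) / 0.231 = 0.1811 / 0.231 ≈ 0.7840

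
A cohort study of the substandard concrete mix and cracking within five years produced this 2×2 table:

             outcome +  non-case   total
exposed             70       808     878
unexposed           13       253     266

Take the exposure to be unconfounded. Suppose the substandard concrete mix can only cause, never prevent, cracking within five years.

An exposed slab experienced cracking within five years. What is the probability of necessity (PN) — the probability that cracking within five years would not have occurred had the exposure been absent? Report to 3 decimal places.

p₁ = P(outcome | exposed) = 70/878 = 0.079727
p₀ = P(outcome | unexposed) = 13/266 = 0.048872
Under exogeneity and monotonicity, PN = (p₁ − p₀) / p₁.
PN = (0.079727 − 0.048872) / 0.079727 = 0.030854 / 0.079727 ≈ 0.3870

PN ≈ 0.387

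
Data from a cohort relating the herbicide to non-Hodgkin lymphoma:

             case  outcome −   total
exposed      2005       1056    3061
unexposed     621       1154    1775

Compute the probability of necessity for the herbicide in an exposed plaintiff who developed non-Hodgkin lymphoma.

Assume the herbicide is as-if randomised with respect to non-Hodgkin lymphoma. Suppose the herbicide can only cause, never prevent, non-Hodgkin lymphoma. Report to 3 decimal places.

p₁ = P(outcome | exposed) = 2005/3061 = 0.65501
p₀ = P(outcome | unexposed) = 621/1775 = 0.34986
Under exogeneity and monotonicity, PN = (p₁ − p₀) / p₁.
PN = (0.65501 − 0.34986) / 0.65501 = 0.30516 / 0.65501 ≈ 0.4659

PN ≈ 0.466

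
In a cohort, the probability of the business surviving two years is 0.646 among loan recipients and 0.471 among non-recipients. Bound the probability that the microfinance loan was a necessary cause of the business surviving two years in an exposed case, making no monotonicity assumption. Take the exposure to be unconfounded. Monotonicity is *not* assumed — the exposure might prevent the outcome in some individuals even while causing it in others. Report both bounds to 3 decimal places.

Let p₁ = 0.646, p₀ = 0.471.
Under exogeneity alone the bounds on PN are max{0,(p₁−p₀)/p₁} ≤ PN ≤ min{1,(1−p₀)/p₁}.
  lower = (p₁ − p₀)/p₁ = 0.175 / 0.646 ≈ 0.2709
  upper = min{1, (1 − p₀)/p₁} = 0.529 / 0.646 ≈ 0.8189

0.271 ≤ PN ≤ 0.819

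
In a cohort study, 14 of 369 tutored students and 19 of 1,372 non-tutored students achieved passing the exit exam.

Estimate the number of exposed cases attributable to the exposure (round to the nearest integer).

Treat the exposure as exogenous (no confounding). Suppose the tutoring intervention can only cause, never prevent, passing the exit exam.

about 9 cases

p₁ = P(outcome | exposed) = 14/369 = 0.03794
p₀ = P(outcome | unexposed) = 19/1372 = 0.013848
PN = (p₁ − p₀)/p₁ = (0.03794 − 0.013848) / 0.03794 ≈ 0.63500.
Attributable cases ≈ PN × (exposed cases) = 0.63500 × 14 ≈ 8.89.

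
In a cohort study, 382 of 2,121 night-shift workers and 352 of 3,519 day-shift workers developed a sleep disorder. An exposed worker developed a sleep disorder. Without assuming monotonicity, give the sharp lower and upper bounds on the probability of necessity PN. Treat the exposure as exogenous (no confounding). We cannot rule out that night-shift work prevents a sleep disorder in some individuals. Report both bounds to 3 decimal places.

p₁ = P(outcome | exposed) = 382/2121 = 0.1801
p₀ = P(outcome | unexposed) = 352/3519 = 0.10003
Under exogeneity alone the bounds on PN are max{0,(p₁−p₀)/p₁} ≤ PN ≤ min{1,(1−p₀)/p₁}.
  lower = (p₁ − p₀)/p₁ = 0.080075 / 0.1801 ≈ 0.4446
  upper = min{1, (1 − p₀)/p₁} = 0.89997 / 0.1801 ≈ 4.9970 → capped at 1

0.445 ≤ PN ≤ 1.000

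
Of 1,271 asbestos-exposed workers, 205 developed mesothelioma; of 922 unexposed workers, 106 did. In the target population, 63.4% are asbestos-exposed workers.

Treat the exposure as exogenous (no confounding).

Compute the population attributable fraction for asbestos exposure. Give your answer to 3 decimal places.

p₁ = P(outcome | exposed) = 205/1271 = 0.16129
p₀ = P(outcome | unexposed) = 106/922 = 0.11497
Overall risk P(Y=1) = π·p₁ + (1−π)·p₀ = 0.634×0.16129 + 0.366×0.11497 = 0.14434.
Under exogeneity, PAF = [P(Y=1) − p₀] / P(Y=1).
PAF = (0.14434 − 0.11497) / 0.14434 ≈ 0.2035

PAF ≈ 0.203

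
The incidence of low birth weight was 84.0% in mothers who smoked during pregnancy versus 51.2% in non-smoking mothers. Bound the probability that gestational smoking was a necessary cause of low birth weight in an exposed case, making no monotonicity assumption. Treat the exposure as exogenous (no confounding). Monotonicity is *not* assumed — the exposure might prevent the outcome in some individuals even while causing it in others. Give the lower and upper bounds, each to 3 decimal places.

p₁ = 0.84, p₀ = 0.512.
Under exogeneity alone the bounds on PN are max{0,(p₁−p₀)/p₁} ≤ PN ≤ min{1,(1−p₀)/p₁}.
  lower = (p₁ − p₀)/p₁ = 0.328 / 0.84 ≈ 0.3905
  upper = min{1, (1 − p₀)/p₁} = 0.488 / 0.84 ≈ 0.5810

0.390 ≤ PN ≤ 0.581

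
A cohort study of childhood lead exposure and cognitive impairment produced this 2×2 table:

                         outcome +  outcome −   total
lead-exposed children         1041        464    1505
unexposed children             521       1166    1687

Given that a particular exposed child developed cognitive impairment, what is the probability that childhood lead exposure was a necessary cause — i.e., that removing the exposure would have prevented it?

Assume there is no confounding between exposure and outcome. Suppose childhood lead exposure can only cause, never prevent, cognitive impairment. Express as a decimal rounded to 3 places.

p₁ = P(outcome | exposed) = 1041/1505 = 0.69169
p₀ = P(outcome | unexposed) = 521/1687 = 0.30883
Under exogeneity and monotonicity, PN = (p₁ − p₀) / p₁.
PN = (0.69169 − 0.30883) / 0.69169 = 0.38286 / 0.69169 ≈ 0.5535

PN ≈ 0.554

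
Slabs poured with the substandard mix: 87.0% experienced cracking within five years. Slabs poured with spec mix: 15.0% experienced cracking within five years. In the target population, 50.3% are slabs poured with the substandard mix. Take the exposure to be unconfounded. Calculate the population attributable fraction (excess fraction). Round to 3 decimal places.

p₁ = 0.87, p₀ = 0.15.
Overall risk P(Y=1) = π·p₁ + (1−π)·p₀ = 0.503×0.87 + 0.497×0.15 = 0.51216.
Under exogeneity, PAF = [P(Y=1) − p₀] / P(Y=1).
PAF = (0.51216 − 0.15) / 0.51216 ≈ 0.7071

PAF ≈ 0.707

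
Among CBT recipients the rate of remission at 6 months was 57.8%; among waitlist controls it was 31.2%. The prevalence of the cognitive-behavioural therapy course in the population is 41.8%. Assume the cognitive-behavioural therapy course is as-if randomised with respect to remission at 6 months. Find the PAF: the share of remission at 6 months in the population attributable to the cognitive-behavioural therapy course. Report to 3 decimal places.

PAF ≈ 0.263

p₁ = 0.578, p₀ = 0.312.
Overall risk P(Y=1) = π·p₁ + (1−π)·p₀ = 0.418×0.578 + 0.582×0.312 = 0.42319.
Under exogeneity, PAF = [P(Y=1) − p₀] / P(Y=1).
PAF = (0.42319 − 0.312) / 0.42319 ≈ 0.2627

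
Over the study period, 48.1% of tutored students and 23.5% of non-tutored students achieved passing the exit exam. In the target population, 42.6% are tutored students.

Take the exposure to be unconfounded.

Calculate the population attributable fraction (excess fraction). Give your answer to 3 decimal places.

PAF ≈ 0.308

p₁ = 0.481, p₀ = 0.235.
Overall risk P(Y=1) = π·p₁ + (1−π)·p₀ = 0.426×0.481 + 0.574×0.235 = 0.3398.
Under exogeneity, PAF = [P(Y=1) − p₀] / P(Y=1).
PAF = (0.3398 − 0.235) / 0.3398 ≈ 0.3084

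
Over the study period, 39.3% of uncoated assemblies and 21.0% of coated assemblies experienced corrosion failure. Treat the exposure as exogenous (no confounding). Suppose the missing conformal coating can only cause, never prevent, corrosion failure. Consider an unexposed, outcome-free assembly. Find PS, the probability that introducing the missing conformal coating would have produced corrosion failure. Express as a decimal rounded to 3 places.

p₁ = 0.393, p₀ = 0.21.
Under exogeneity and monotonicity, PS = (p₁ − p₀) / (1 − p₀).
PS = (0.393 − 0.21) / (1 − 0.21) = 0.183 / 0.79 ≈ 0.2316

PS ≈ 0.232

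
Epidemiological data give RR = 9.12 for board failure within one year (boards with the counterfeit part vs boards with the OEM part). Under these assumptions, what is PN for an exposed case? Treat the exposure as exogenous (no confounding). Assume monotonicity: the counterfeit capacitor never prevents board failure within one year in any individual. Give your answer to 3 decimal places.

PN ≈ 0.890

Under exogeneity and monotonicity, PN = (RR − 1) / RR = 1 − 1/RR.
PN = (9.12 − 1) / 9.12 = 8.12 / 9.12 ≈ 0.8904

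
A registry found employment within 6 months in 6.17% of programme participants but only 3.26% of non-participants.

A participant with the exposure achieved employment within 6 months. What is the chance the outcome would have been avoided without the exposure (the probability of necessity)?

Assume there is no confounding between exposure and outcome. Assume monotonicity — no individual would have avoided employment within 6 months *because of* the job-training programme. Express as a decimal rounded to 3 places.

p₁ = 0.0617, p₀ = 0.0326.
Under exogeneity and monotonicity, PN = (p₁ − p₀) / p₁.
PN = (0.0617 − 0.0326) / 0.0617 = 0.0291 / 0.0617 ≈ 0.4716

PN ≈ 0.472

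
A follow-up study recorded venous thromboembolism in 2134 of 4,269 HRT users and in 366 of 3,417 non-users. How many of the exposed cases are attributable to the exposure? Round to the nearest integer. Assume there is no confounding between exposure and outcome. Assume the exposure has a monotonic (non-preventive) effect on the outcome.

p₁ = P(outcome | exposed) = 2134/4269 = 0.49988
p₀ = P(outcome | unexposed) = 366/3417 = 0.10711
PN = (p₁ − p₀)/p₁ = (0.49988 − 0.10711) / 0.49988 ≈ 0.78573.
Attributable cases ≈ PN × (exposed cases) = 0.78573 × 2134 ≈ 1676.74.

about 1677 cases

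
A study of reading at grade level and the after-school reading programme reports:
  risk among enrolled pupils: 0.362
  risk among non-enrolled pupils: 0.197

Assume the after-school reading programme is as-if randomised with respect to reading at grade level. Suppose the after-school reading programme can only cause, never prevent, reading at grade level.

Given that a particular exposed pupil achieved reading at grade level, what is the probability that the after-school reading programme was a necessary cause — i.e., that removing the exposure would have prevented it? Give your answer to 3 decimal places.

Let p₁ = 0.362, p₀ = 0.197.
Under exogeneity and monotonicity, PN = (p₁ − p₀) / p₁.
PN = (0.362 − 0.197) / 0.362 = 0.165 / 0.362 ≈ 0.4558

PN ≈ 0.456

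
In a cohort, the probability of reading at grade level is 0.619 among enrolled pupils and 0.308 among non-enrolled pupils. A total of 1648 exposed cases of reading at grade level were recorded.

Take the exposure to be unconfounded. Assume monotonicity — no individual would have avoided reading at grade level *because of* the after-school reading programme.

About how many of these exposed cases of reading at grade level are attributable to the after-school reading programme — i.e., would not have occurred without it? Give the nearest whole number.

about 828 cases

Let p₁ = 0.619, p₀ = 0.308.
PN = (p₁ − p₀)/p₁ = (0.619 − 0.308) / 0.619 ≈ 0.50242.
Attributable cases ≈ PN × (exposed cases) = 0.50242 × 1648 ≈ 827.99.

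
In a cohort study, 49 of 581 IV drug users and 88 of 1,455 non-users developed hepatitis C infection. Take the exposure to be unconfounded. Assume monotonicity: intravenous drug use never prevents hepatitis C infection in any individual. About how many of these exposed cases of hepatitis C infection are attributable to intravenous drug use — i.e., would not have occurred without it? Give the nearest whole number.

p₁ = P(outcome | exposed) = 49/581 = 0.084337
p₀ = P(outcome | unexposed) = 88/1455 = 0.060481
PN = (p₁ − p₀)/p₁ = (0.084337 − 0.060481) / 0.084337 ≈ 0.28287.
Attributable cases ≈ PN × (exposed cases) = 0.28287 × 49 ≈ 13.86.

about 14 cases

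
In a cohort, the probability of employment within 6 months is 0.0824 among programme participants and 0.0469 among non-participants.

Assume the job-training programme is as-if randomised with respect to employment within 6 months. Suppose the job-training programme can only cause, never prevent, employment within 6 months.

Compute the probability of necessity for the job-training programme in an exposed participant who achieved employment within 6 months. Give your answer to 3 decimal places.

Let p₁ = 0.0824, p₀ = 0.0469.
Under exogeneity and monotonicity, PN = (p₁ − p₀) / p₁.
PN = (0.0824 − 0.0469) / 0.0824 = 0.0355 / 0.0824 ≈ 0.4308

PN ≈ 0.431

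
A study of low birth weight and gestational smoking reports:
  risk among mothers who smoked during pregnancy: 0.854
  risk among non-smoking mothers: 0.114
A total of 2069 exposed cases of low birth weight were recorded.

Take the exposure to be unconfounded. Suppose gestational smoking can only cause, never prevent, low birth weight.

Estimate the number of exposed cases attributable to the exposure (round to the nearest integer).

Let p₁ = 0.854, p₀ = 0.114.
PN = (p₁ − p₀)/p₁ = (0.854 − 0.114) / 0.854 ≈ 0.86651.
Attributable cases ≈ PN × (exposed cases) = 0.86651 × 2069 ≈ 1792.81.

about 1793 cases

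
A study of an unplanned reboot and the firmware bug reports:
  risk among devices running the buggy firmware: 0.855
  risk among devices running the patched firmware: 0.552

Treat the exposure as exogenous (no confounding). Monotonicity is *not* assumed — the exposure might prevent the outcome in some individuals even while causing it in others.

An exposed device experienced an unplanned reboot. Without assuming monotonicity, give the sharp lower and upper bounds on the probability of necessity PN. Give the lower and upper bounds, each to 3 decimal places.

0.354 ≤ PN ≤ 0.524

Let p₁ = 0.855, p₀ = 0.552.
Under exogeneity alone the bounds on PN are max{0,(p₁−p₀)/p₁} ≤ PN ≤ min{1,(1−p₀)/p₁}.
  lower = (p₁ − p₀)/p₁ = 0.303 / 0.855 ≈ 0.3544
  upper = min{1, (1 − p₀)/p₁} = 0.448 / 0.855 ≈ 0.5240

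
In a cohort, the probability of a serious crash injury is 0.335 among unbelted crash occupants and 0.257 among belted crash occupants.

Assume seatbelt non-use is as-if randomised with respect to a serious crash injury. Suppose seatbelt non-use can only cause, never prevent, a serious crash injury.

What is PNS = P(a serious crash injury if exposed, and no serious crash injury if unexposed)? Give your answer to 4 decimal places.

PNS ≈ 0.0780

Let p₁ = 0.335, p₀ = 0.257.
Under exogeneity and monotonicity, PNS = p₁ − p₀.
PNS = 0.335 − 0.257 = 0.078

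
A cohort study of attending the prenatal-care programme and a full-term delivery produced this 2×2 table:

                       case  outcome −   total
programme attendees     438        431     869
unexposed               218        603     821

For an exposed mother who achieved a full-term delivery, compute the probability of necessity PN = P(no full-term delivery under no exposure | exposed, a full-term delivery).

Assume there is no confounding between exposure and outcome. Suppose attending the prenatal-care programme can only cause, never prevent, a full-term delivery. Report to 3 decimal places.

PN ≈ 0.473

p₁ = P(outcome | exposed) = 438/869 = 0.50403
p₀ = P(outcome | unexposed) = 218/821 = 0.26553
Under exogeneity and monotonicity, PN = (p₁ − p₀) / p₁.
PN = (0.50403 − 0.26553) / 0.50403 = 0.2385 / 0.50403 ≈ 0.4732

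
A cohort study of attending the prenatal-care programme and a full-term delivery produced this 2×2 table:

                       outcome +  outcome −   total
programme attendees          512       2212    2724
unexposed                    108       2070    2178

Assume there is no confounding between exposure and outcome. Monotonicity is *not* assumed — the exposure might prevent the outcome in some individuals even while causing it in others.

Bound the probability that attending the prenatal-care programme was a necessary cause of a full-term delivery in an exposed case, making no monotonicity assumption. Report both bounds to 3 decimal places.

0.736 ≤ PN ≤ 1.000

p₁ = P(outcome | exposed) = 512/2724 = 0.18796
p₀ = P(outcome | unexposed) = 108/2178 = 0.049587
Under exogeneity alone the bounds on PN are max{0,(p₁−p₀)/p₁} ≤ PN ≤ min{1,(1−p₀)/p₁}.
  lower = (p₁ − p₀)/p₁ = 0.13837 / 0.18796 ≈ 0.7362
  upper = min{1, (1 − p₀)/p₁} = 0.95041 / 0.18796 ≈ 5.0565 → capped at 1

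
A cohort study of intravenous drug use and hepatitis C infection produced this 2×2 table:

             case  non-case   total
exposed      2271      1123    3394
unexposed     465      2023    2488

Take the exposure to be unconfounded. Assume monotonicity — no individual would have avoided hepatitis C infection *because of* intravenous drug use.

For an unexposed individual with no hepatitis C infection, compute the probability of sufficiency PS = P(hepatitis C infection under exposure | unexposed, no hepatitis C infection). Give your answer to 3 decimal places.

p₁ = P(outcome | exposed) = 2271/3394 = 0.66912
p₀ = P(outcome | unexposed) = 465/2488 = 0.1869
Under exogeneity and monotonicity, PS = (p₁ − p₀) / (1 − p₀).
PS = (0.66912 − 0.1869) / (1 − 0.1869) = 0.48222 / 0.8131 ≈ 0.5931

PS ≈ 0.593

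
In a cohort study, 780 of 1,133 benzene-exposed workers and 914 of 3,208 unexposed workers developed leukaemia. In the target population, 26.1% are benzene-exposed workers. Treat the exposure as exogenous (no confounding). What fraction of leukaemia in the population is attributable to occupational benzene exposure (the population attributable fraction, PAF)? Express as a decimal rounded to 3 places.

p₁ = P(outcome | exposed) = 780/1133 = 0.68844
p₀ = P(outcome | unexposed) = 914/3208 = 0.28491
Overall risk P(Y=1) = π·p₁ + (1−π)·p₀ = 0.261×0.68844 + 0.739×0.28491 = 0.39023.
Under exogeneity, PAF = [P(Y=1) − p₀] / P(Y=1).
PAF = (0.39023 − 0.28491) / 0.39023 ≈ 0.2699

PAF ≈ 0.270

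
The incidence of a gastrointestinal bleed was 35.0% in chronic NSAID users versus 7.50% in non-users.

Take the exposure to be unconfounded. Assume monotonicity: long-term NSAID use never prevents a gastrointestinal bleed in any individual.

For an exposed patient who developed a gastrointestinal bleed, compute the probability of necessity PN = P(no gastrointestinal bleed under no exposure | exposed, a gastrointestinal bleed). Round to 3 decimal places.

p₁ = 0.35, p₀ = 0.075.
Under exogeneity and monotonicity, PN = (p₁ − p₀) / p₁.
PN = (0.35 − 0.075) / 0.35 = 0.275 / 0.35 ≈ 0.7857

PN ≈ 0.786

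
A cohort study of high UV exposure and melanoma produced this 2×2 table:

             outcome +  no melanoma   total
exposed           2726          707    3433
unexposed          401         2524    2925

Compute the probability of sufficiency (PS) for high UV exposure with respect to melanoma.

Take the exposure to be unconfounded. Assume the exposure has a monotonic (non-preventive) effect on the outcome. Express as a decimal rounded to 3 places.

p₁ = P(outcome | exposed) = 2726/3433 = 0.79406
p₀ = P(outcome | unexposed) = 401/2925 = 0.13709
Under exogeneity and monotonicity, PS = (p₁ − p₀) / (1 − p₀).
PS = (0.79406 − 0.13709) / (1 − 0.13709) = 0.65696 / 0.86291 ≈ 0.7613

PS ≈ 0.761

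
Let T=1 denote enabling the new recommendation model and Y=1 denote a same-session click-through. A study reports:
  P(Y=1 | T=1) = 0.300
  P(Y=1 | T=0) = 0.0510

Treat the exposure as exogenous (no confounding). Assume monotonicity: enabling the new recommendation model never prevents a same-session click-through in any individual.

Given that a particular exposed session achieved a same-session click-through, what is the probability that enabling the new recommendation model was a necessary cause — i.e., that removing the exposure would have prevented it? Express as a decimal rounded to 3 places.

PN ≈ 0.830

Let p₁ = 0.3, p₀ = 0.051.
Under exogeneity and monotonicity, PN = (p₁ − p₀) / p₁.
PN = (0.3 − 0.051) / 0.3 = 0.249 / 0.3 ≈ 0.8300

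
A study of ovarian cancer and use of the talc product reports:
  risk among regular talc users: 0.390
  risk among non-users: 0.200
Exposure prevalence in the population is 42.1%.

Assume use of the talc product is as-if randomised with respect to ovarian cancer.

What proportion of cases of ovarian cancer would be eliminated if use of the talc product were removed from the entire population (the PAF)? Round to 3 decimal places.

Let p₁ = 0.39, p₀ = 0.2.
Overall risk P(Y=1) = π·p₁ + (1−π)·p₀ = 0.421×0.39 + 0.579×0.2 = 0.27999.
Under exogeneity, PAF = [P(Y=1) − p₀] / P(Y=1).
PAF = (0.27999 − 0.2) / 0.27999 ≈ 0.2857

PAF ≈ 0.286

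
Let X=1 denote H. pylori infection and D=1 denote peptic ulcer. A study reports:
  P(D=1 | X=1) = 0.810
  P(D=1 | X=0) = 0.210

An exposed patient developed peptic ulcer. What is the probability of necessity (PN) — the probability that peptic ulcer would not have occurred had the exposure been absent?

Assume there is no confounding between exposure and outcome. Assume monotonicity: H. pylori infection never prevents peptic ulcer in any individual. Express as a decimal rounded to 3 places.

PN ≈ 0.741

Let p₁ = 0.81, p₀ = 0.21.
Under exogeneity and monotonicity, PN = (p₁ − p₀) / p₁.
PN = (0.81 − 0.21) / 0.81 = 0.6 / 0.81 ≈ 0.7407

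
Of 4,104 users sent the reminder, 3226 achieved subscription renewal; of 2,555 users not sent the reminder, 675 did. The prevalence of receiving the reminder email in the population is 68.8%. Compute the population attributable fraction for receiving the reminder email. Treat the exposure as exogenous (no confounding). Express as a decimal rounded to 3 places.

PAF ≈ 0.576

p₁ = P(outcome | exposed) = 3226/4104 = 0.78606
p₀ = P(outcome | unexposed) = 675/2555 = 0.26419
Overall risk P(Y=1) = π·p₁ + (1−π)·p₀ = 0.688×0.78606 + 0.312×0.26419 = 0.62324.
Under exogeneity, PAF = [P(Y=1) − p₀] / P(Y=1).
PAF = (0.62324 − 0.26419) / 0.62324 ≈ 0.5761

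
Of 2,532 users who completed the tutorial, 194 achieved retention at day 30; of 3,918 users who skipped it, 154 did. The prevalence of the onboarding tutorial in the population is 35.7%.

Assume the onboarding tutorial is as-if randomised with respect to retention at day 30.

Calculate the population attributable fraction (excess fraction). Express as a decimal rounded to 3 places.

p₁ = P(outcome | exposed) = 194/2532 = 0.076619
p₀ = P(outcome | unexposed) = 154/3918 = 0.039306
Overall risk P(Y=1) = π·p₁ + (1−π)·p₀ = 0.357×0.076619 + 0.643×0.039306 = 0.052627.
Under exogeneity, PAF = [P(Y=1) − p₀] / P(Y=1).
PAF = (0.052627 − 0.039306) / 0.052627 ≈ 0.2531

PAF ≈ 0.253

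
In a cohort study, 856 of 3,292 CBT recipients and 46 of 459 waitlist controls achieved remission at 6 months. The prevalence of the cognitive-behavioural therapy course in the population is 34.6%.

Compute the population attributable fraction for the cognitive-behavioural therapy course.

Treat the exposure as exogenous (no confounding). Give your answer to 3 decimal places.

p₁ = P(outcome | exposed) = 856/3292 = 0.26002
p₀ = P(outcome | unexposed) = 46/459 = 0.10022
Overall risk P(Y=1) = π·p₁ + (1−π)·p₀ = 0.346×0.26002 + 0.654×0.10022 = 0.15551.
Under exogeneity, PAF = [P(Y=1) − p₀] / P(Y=1).
PAF = (0.15551 − 0.10022) / 0.15551 ≈ 0.3556

PAF ≈ 0.356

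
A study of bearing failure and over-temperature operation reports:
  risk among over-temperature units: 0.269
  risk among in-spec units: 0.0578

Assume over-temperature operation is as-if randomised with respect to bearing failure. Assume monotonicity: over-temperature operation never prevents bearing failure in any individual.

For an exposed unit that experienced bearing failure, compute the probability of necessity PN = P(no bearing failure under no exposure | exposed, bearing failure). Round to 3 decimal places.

PN ≈ 0.785

Let p₁ = 0.269, p₀ = 0.0578.
Under exogeneity and monotonicity, PN = (p₁ − p₀) / p₁.
PN = (0.269 − 0.0578) / 0.269 = 0.2112 / 0.269 ≈ 0.7851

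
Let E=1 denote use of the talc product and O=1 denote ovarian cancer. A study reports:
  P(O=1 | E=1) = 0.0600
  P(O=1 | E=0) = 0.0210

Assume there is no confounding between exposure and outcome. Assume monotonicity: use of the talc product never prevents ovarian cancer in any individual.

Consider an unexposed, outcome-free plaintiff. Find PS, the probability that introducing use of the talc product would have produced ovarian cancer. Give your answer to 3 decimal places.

PS ≈ 0.040

Let p₁ = 0.06, p₀ = 0.021.
Under exogeneity and monotonicity, PS = (p₁ − p₀) / (1 − p₀).
PS = (0.06 − 0.021) / (1 − 0.021) = 0.039 / 0.979 ≈ 0.0398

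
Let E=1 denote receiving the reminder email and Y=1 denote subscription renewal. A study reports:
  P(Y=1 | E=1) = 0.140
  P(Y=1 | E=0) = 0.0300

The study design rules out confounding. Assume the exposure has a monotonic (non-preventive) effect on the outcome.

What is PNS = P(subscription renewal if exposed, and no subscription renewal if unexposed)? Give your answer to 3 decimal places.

Let p₁ = 0.14, p₀ = 0.03.
Under exogeneity and monotonicity, PNS = p₁ − p₀.
PNS = 0.14 − 0.03 = 0.11

PNS ≈ 0.110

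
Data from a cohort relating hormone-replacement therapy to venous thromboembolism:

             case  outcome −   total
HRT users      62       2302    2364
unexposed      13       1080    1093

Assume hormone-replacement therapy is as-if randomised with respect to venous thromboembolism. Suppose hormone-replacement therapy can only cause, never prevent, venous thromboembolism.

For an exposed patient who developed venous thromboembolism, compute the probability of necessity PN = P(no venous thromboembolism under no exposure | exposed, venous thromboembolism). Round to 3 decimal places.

PN ≈ 0.546

p₁ = P(outcome | exposed) = 62/2364 = 0.026227
p₀ = P(outcome | unexposed) = 13/1093 = 0.011894
Under exogeneity and monotonicity, PN = (p₁ − p₀) / p₁.
PN = (0.026227 − 0.011894) / 0.026227 = 0.014333 / 0.026227 ≈ 0.5465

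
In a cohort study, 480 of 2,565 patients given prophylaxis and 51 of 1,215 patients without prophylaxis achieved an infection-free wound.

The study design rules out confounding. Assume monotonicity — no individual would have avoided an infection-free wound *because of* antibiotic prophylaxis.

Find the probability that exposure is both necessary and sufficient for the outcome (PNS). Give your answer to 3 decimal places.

PNS ≈ 0.145

p₁ = P(outcome | exposed) = 480/2565 = 0.18713
p₀ = P(outcome | unexposed) = 51/1215 = 0.041975
Under exogeneity and monotonicity, PNS = p₁ − p₀.
PNS = 0.18713 − 0.041975 = 0.14516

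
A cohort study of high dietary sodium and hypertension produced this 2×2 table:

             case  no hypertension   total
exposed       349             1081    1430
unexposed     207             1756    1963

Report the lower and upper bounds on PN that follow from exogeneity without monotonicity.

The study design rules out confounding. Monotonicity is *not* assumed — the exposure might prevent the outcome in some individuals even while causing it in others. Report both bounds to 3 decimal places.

p₁ = P(outcome | exposed) = 349/1430 = 0.24406
p₀ = P(outcome | unexposed) = 207/1963 = 0.10545
Under exogeneity alone the bounds on PN are max{0,(p₁−p₀)/p₁} ≤ PN ≤ min{1,(1−p₀)/p₁}.
  lower = (p₁ − p₀)/p₁ = 0.13861 / 0.24406 ≈ 0.5679
  upper = min{1, (1 − p₀)/p₁} = 0.89455 / 0.24406 ≈ 3.6653 → capped at 1

0.568 ≤ PN ≤ 1.000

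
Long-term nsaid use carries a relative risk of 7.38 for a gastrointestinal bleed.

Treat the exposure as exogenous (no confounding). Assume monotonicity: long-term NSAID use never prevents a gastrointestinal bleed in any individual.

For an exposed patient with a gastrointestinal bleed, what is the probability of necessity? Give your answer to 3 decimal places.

PN ≈ 0.864

Under exogeneity and monotonicity, PN = (RR − 1) / RR = 1 − 1/RR.
PN = (7.38 − 1) / 7.38 = 6.38 / 7.38 ≈ 0.8645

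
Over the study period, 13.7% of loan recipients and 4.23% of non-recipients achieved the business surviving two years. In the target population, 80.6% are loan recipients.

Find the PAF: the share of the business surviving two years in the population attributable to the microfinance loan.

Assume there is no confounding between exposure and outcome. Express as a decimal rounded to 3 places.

PAF ≈ 0.643

p₁ = 0.137, p₀ = 0.0423.
Overall risk P(Y=1) = π·p₁ + (1−π)·p₀ = 0.806×0.137 + 0.194×0.0423 = 0.11863.
Under exogeneity, PAF = [P(Y=1) − p₀] / P(Y=1).
PAF = (0.11863 − 0.0423) / 0.11863 ≈ 0.6434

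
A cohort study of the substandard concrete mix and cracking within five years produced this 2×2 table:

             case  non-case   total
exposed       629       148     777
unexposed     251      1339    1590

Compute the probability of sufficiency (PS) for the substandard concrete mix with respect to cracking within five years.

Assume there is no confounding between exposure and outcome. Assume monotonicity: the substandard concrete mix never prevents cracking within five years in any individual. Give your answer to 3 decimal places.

p₁ = P(outcome | exposed) = 629/777 = 0.80952
p₀ = P(outcome | unexposed) = 251/1590 = 0.15786
Under exogeneity and monotonicity, PS = (p₁ − p₀)/(1 − p₀).
PS = (0.80952 − 0.15786) / 0.84214 ≈ 0.7738

PS ≈ 0.774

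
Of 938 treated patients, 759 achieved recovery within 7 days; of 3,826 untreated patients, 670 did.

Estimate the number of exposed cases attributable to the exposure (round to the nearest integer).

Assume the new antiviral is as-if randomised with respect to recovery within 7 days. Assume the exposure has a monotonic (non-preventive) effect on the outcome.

about 595 cases

p₁ = P(outcome | exposed) = 759/938 = 0.80917
p₀ = P(outcome | unexposed) = 670/3826 = 0.17512
PN = (p₁ − p₀)/p₁ = (0.80917 − 0.17512) / 0.80917 ≈ 0.78358.
Attributable cases ≈ PN × (exposed cases) = 0.78358 × 759 ≈ 594.74.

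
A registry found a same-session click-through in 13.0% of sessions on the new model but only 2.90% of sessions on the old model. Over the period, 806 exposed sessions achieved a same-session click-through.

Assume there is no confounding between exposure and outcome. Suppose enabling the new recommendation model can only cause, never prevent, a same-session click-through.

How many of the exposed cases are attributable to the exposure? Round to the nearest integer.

about 626 cases

p₁ = 0.13, p₀ = 0.029.
PN = (p₁ − p₀)/p₁ = (0.13 − 0.029) / 0.13 ≈ 0.77692.
Attributable cases ≈ PN × (exposed cases) = 0.77692 × 806 ≈ 626.20.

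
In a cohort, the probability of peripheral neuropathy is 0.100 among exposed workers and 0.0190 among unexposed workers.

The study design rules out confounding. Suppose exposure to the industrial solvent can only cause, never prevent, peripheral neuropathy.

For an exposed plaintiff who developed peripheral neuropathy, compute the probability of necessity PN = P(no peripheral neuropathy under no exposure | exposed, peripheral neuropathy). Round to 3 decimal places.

PN ≈ 0.810

Let p₁ = 0.1, p₀ = 0.019.
Under exogeneity and monotonicity, PN = (p₁ − p₀) / p₁.
PN = (0.1 − 0.019) / 0.1 = 0.081 / 0.1 ≈ 0.8100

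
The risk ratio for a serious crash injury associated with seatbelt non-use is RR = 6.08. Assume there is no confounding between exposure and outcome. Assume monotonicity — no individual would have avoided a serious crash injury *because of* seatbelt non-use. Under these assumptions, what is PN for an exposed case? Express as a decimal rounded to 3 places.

PN ≈ 0.836

Under exogeneity and monotonicity, PN = (RR − 1) / RR = 1 − 1/RR.
PN = (6.08 − 1) / 6.08 = 5.08 / 6.08 ≈ 0.8355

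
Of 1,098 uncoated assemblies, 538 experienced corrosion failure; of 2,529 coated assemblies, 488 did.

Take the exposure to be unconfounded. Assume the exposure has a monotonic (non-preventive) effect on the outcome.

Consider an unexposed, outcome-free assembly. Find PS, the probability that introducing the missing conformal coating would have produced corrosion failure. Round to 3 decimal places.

p₁ = P(outcome | exposed) = 538/1098 = 0.48998
p₀ = P(outcome | unexposed) = 488/2529 = 0.19296
Under exogeneity and monotonicity, PS = (p₁ − p₀) / (1 − p₀).
PS = (0.48998 − 0.19296) / (1 − 0.19296) = 0.29702 / 0.80704 ≈ 0.3680

PS ≈ 0.368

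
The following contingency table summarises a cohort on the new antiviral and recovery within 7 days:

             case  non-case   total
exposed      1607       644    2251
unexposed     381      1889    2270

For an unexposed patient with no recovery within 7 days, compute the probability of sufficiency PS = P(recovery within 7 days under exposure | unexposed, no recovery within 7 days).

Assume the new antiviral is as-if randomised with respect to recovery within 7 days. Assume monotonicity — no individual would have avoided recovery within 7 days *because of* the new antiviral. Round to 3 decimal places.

PS ≈ 0.656

p₁ = P(outcome | exposed) = 1607/2251 = 0.7139
p₀ = P(outcome | unexposed) = 381/2270 = 0.16784
Under exogeneity and monotonicity, PS = (p₁ − p₀) / (1 − p₀).
PS = (0.7139 − 0.16784) / (1 − 0.16784) = 0.54606 / 0.83216 ≈ 0.6562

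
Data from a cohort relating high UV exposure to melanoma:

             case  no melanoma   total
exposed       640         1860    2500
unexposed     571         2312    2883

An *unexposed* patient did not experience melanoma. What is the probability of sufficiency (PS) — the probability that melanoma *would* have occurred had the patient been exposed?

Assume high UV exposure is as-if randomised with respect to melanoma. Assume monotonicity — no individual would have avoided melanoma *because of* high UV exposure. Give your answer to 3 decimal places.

PS ≈ 0.072

p₁ = P(outcome | exposed) = 640/2500 = 0.256
p₀ = P(outcome | unexposed) = 571/2883 = 0.19806
Under exogeneity and monotonicity, PS = (p₁ − p₀)/(1 − p₀).
PS = (0.256 − 0.19806) / 0.80194 ≈ 0.0723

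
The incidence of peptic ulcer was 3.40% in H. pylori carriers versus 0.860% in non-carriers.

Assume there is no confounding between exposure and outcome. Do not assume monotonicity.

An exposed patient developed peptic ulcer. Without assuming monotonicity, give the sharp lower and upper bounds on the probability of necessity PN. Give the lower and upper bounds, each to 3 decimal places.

p₁ = 0.034, p₀ = 0.0086.
Under exogeneity alone the bounds on PN are max{0,(p₁−p₀)/p₁} ≤ PN ≤ min{1,(1−p₀)/p₁}.
  lower = (p₁ − p₀)/p₁ = 0.0254 / 0.034 ≈ 0.7471
  upper = min{1, (1 − p₀)/p₁} = 0.9914 / 0.034 ≈ 29.1588 → capped at 1

0.747 ≤ PN ≤ 1.000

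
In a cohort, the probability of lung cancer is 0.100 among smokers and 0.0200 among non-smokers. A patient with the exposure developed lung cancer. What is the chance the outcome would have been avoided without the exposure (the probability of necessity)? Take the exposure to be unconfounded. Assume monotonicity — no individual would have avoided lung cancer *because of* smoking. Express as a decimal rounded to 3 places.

Let p₁ = 0.1, p₀ = 0.02.
Under exogeneity and monotonicity, PN = (p₁ − p₀) / p₁.
PN = (0.1 − 0.02) / 0.1 = 0.08 / 0.1 ≈ 0.8000

PN ≈ 0.800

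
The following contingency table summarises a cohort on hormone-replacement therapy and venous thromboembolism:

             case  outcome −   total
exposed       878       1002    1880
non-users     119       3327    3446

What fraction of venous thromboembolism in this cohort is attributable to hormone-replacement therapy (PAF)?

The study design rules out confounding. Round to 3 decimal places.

PAF ≈ 0.816

p₁ = P(outcome | exposed) = 878/1880 = 0.46702
p₀ = P(outcome | unexposed) = 119/3446 = 0.034533
Exposure prevalence π = 1880/5326 = 0.35299; overall risk P(Y=1) = 0.18719.
Under exogeneity, PAF = [P(Y=1) − p₀]/P(Y=1).
PAF = (0.18719 − 0.034533) / 0.18719 ≈ 0.8155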